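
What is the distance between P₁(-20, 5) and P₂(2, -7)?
Using the distance formula: d = sqrt((x₂-x₁)² + (y₂-y₁)²)
dx = 2 - (-20) = 22
dy = (-7) - 5 = -12
d = sqrt(22² + (-12)²) = sqrt(484 + 144) = sqrt(628) = 25.06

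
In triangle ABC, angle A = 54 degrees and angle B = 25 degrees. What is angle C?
Sum of angles in a triangle = 180 degrees
Third angle = 180 - 54 - 25
Third angle = 101 degrees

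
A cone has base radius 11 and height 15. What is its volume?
Volume = (1/3) * pi * r² * h
Volume = (1/3) * pi * 11² * 15
Volume = (1/3) * pi * 121 * 15
Volume = (1/3) * pi * 1815
Volume = 1900.66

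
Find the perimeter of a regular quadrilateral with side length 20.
Perimeter = number of sides * side length
Perimeter = 4 * 20
Perimeter = 80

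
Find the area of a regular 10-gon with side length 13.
For a regular 10-gon with side length s = 13:
Apothem a = s / (2*tan(pi/10)) = 13 / (2*tan(pi/10)) ≈ 20.0049
Perimeter P = 10 * 13 = 130
Area = (1/2) * P * a = (1/2) * 130 * 20.0049 = 1300.32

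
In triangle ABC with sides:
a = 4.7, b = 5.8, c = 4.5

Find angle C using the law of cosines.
cos(C) = (a² + b² - c²)/(2ab)
cos(C) = (4.7² + 5.8² - 4.5²)/(2·4.7·5.8) = 35.48/54.52 = 0.650770
C = arccos(0.650770) = 49.4°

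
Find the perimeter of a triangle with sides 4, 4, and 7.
Perimeter = sum of all sides
Perimeter = 4 + 4 + 7
Perimeter = 15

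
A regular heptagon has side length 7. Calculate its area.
For a regular 7-gon with side length s = 7:
Apothem a = s / (2*tan(pi/7)) = 7 / (2*tan(pi/7)) ≈ 7.2678
Perimeter P = 7 * 7 = 49
Area = (1/2) * P * a = (1/2) * 49 * 7.2678 = 178.06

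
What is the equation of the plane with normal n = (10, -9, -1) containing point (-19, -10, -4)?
d = n·P = (10)(-19) + (-9)(-10) + (-1)(-4) = -96
Plane: 10x - 9y - z = -96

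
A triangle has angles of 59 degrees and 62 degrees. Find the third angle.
Sum of angles in a triangle = 180 degrees
Third angle = 180 - 59 - 62
Third angle = 59 degrees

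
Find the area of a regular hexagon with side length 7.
For a regular 6-gon with side length s = 7:
Apothem a = s / (2*tan(pi/6)) = 7 / (2*tan(pi/6)) ≈ 6.0622
Perimeter P = 6 * 7 = 42
Area = (1/2) * P * a = (1/2) * 42 * 6.0622 = 127.31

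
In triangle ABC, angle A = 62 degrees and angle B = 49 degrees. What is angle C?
Sum of angles in a triangle = 180 degrees
Third angle = 180 - 62 - 49
Third angle = 69 degrees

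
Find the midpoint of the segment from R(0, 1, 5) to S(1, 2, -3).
Midpoint = ((0+1)/2, (1+2)/2, (5-3)/2) = (0.5, 1.5, 1)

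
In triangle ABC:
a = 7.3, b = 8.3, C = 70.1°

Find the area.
Using A = ½ab·sin(C):
A = ½·7.3·8.3·sin(70.1°) = ½·60.59·0.940288 = 28.49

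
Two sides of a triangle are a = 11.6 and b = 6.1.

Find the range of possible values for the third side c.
By the triangle inequality: |a - b| < c < a + b
|11.6 - 6.1| < c < 11.6 + 6.1
5.5 < c < 17.7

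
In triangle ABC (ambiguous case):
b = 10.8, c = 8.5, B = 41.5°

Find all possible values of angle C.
sin(C)/c = sin(B)/b  →  sin(C) = c·sin(B)/b = 8.5·sin(41.5°)/10.8 = 0.521507
C₁ = arcsin(0.521507) = 31.43°,  C₂ = 180° - C₁ = 148.57°
Check C₂: A = 180° - 41.5° - 148.57° = -10.07° ≤ 0, rejected
C = 31.43° (one solution)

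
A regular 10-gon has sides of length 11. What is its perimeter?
Perimeter = number of sides * side length
Perimeter = 10 * 11
Perimeter = 110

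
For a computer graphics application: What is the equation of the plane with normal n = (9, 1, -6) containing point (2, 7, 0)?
d = n·P = (9)(2) + (1)(7) + (-6)(0) = 25
Plane: 9x + y - 6z = 25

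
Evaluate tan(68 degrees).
tan(68 degrees) = 2.4751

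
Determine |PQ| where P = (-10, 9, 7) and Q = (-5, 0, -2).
d = √[(5)² + (-9)² + (-9)²] = √187 = 13.67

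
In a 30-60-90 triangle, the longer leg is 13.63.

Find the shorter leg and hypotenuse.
In a 30-60-90 triangle, sides are in ratio 1 : √3 : 2.
Long leg = short leg·√3  →  short leg = 13.63/√3 = 7.869
Hypotenuse = 2·(short leg) = 2·13.63/√3 = 15.74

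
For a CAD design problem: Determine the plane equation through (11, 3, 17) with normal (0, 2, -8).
d = n·P = (0)(11) + (2)(3) + (-8)(17) = -130
Plane: 2y - 8z = -130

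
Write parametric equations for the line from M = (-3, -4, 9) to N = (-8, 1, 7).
Direction vector d = N - M = (-5, 5, -2)
x = -3 - 5t, y = -4 + 5t, z = 9 - 2t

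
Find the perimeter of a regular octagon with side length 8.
Perimeter = number of sides * side length
Perimeter = 8 * 8
Perimeter = 64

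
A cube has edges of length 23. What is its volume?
Volume = s³
Volume = 23³
Volume = 12167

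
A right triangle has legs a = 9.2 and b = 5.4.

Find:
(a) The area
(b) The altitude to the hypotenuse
(a) Area = ½ab = ½·9.2·5.4 = 24.84
(b) Hypotenuse c = √(9.2² + 5.4²) = √113.8 = 10.6677
    Area = ½·c·h_c  →  h_c = 2·Area/c = 2·24.84/10.6677 = 4.657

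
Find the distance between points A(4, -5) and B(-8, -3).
Using the distance formula: d = sqrt((x₂-x₁)² + (y₂-y₁)²)
dx = (-8) - 4 = -12
dy = (-3) - (-5) = 2
d = sqrt((-12)² + 2²) = sqrt(144 + 4) = sqrt(148) = 12.17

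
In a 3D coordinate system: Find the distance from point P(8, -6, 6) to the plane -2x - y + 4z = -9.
d = |(-2)(8) + (-1)(-6) + 4(6) - (-9)| / √((-2)² + (-1)² + 4²) = 23/√21 = 5.019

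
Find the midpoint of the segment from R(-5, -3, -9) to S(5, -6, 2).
Midpoint = ((-5+5)/2, (-3-6)/2, (-9+2)/2) = (0, -4.5, -3.5)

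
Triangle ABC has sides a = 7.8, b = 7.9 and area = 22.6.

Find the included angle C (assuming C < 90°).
Area = ½ab·sin(C)  →  sin(C) = 2·Area/(ab)
sin(C) = 2·22.6/(7.8·7.9) = 0.733528
C = arcsin(0.733528) = 47.18°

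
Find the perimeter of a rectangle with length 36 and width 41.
Perimeter = 2 * (length + width)
Perimeter = 2 * (36 + 41)
Perimeter = 2 * 77
Perimeter = 154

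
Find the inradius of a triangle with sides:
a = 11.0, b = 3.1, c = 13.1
s = (a+b+c)/2 = (11.0+3.1+13.1)/2 = 13.6
Area = √(s(s-a)(s-b)(s-c)) = √(13.6·2.6·10.5·0.5) = 13.625
r = Area/s = 13.625/13.6 = 1.002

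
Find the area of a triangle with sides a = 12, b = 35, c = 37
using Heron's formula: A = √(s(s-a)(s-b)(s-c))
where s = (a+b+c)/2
s = (12+35+37)/2 = 42
A = √(42·30·7·5) = √44100 = 210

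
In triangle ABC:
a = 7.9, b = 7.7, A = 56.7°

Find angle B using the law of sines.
sin(B)/b = sin(A)/a
sin(B) = b·sin(A)/a = 7.7·sin(56.7°)/7.9 = 0.814648
B = arcsin(0.814648) = 54.55°  (b ≤ a, so B ≤ A and the acute solution is unique)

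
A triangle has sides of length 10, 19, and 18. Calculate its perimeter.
Perimeter = sum of all sides
Perimeter = 10 + 19 + 18
Perimeter = 47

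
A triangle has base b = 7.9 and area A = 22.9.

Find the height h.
A = ½bh  →  h = 2A/b
h = 2·22.9/7.9 = 5.797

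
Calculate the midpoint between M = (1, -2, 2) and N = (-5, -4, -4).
Midpoint = ((1-5)/2, (-2-4)/2, (2-4)/2) = (-2, -3, -1)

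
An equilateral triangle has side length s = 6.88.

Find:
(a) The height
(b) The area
(a) Height h = s·√3/2 = 6.88·√3/2 = 5.958
(b) Area = (√3/4)·s² = (√3/4)·6.88² = (√3/4)·47.3344 = 20.5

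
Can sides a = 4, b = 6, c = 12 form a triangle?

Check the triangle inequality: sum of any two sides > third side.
No: 4 + 6 = 10 is not > 12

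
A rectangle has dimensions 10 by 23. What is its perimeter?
Perimeter = 2 * (length + width)
Perimeter = 2 * (10 + 23)
Perimeter = 2 * 33
Perimeter = 66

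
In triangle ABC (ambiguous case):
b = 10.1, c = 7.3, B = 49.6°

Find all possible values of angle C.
sin(C)/c = sin(B)/b  →  sin(C) = c·sin(B)/b = 7.3·sin(49.6°)/10.1 = 0.550419
C₁ = arcsin(0.550419) = 33.4°,  C₂ = 180° - C₁ = 146.6°
Check C₂: A = 180° - 49.6° - 146.6° = -16.2° ≤ 0, rejected
C = 33.4° (one solution)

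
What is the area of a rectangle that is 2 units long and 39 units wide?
Area = length * width
Area = 2 * 39
Area = 78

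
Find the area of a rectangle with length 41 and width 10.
Area = length * width
Area = 41 * 10
Area = 410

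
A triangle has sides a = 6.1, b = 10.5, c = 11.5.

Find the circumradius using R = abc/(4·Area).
s = (a+b+c)/2 = 14.05
Area = √(s(s-a)(s-b)(s-c)) = √(14.05·7.95·3.55·2.55) = 31.7985
R = abc/(4·Area) = (6.1·10.5·11.5)/(4·31.7985) = 736.575/127.194 = 5.791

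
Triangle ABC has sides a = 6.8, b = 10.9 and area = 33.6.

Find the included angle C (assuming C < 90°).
Area = ½ab·sin(C)  →  sin(C) = 2·Area/(ab)
sin(C) = 2·33.6/(6.8·10.9) = 0.906638
C = arcsin(0.906638) = 65.04°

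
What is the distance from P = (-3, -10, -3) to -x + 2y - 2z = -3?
d = |(-1)(-3) + 2(-10) + (-2)(-3) - (-3)| / √((-1)² + 2² + (-2)²) = 8/√9 = 2.667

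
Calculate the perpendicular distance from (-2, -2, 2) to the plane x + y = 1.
d = |1(-2) + 1(-2) + 0(2) - (1)| / √(1² + 1² + 0²) = 5/√2 = 3.536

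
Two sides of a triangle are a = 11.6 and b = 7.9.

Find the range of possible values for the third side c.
By the triangle inequality: |a - b| < c < a + b
|11.6 - 7.9| < c < 11.6 + 7.9
3.7 < c < 19.5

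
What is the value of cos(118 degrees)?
cos(118 degrees) = -0.4695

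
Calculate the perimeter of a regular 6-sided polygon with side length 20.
Perimeter = number of sides * side length
Perimeter = 6 * 20
Perimeter = 120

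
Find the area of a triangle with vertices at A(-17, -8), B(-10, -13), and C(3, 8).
Using the coordinate formula: Area = (1/2)|x₁(y₂-y₃) + x₂(y₃-y₁) + x₃(y₁-y₂)|
Area = (1/2)|(-17)((-13)-8) + (-10)(8-(-8)) + 3((-8)-(-13))|
Area = (1/2)|(-17)*(-21) + (-10)*16 + 3*5|
Area = (1/2)|357 + (-160) + 15|
Area = (1/2)*212 = 106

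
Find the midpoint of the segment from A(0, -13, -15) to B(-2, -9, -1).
Midpoint = ((0-2)/2, (-13-9)/2, (-15-1)/2) = (-1, -11, -8)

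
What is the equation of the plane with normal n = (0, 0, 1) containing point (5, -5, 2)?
d = n·P = (0)(5) + (0)(-5) + (1)(2) = 2
Plane: z = 2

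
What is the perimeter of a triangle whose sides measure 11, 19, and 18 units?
Perimeter = sum of all sides
Perimeter = 11 + 19 + 18
Perimeter = 48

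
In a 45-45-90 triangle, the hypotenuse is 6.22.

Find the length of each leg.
In a 45-45-90 triangle, hypotenuse = leg·√2  →  leg = hypotenuse/√2
leg = 6.22/√2 = 4.398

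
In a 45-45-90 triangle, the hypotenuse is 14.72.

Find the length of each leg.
In a 45-45-90 triangle, hypotenuse = leg·√2  →  leg = hypotenuse/√2
leg = 14.72/√2 = 10.41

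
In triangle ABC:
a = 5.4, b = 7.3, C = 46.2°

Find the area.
Using A = ½ab·sin(C):
A = ½·5.4·7.3·sin(46.2°) = ½·39.42·0.721760 = 14.23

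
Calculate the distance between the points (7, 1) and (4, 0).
Using the distance formula: d = sqrt((x₂-x₁)² + (y₂-y₁)²)
dx = 4 - 7 = -3
dy = 0 - 1 = -1
d = sqrt((-3)² + (-1)²) = sqrt(9 + 1) = sqrt(10) = 3.16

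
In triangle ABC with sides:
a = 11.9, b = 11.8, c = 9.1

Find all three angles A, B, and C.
By the law of cosines:
cos(A) = (b² + c² - a²)/(2bc) = 0.374558  →  A = 68°
cos(B) = (a² + c² - b²)/(2ac) = 0.393296  →  B = 66.84°
cos(C) = (a² + b² - c²)/(2ab) = 0.705170  →  C = 45.16°
Check: A + B + C = 180.0° ✓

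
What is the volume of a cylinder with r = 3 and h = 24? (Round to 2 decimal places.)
Volume = pi * r² * h
Volume = pi * 3² * 24
Volume = pi * 9 * 24
Volume = pi * 216
Volume = 678.58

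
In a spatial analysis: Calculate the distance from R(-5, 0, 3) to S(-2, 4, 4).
d = √[(3)² + (4)² + (1)²] = √26 = 5.099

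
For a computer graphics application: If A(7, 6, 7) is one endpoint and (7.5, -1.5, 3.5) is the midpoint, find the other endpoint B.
B = (2×7.5 - 7, 2×(-1.5) - 6, 2×3.5 - 7) = (8, -9, 0)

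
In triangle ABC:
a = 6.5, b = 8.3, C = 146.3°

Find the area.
Using A = ½ab·sin(C):
A = ½·6.5·8.3·sin(146.3°) = ½·53.95·0.554844 = 14.97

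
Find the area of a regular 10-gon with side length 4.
For a regular 10-gon with side length s = 4:
Apothem a = s / (2*tan(pi/10)) = 4 / (2*tan(pi/10)) ≈ 6.1554
Perimeter P = 10 * 4 = 40
Area = (1/2) * P * a = (1/2) * 40 * 6.1554 = 123.11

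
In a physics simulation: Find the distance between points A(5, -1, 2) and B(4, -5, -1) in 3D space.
d = √[(-1)² + (-4)² + (-3)²] = √26 = 5.099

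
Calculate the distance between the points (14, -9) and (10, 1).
Using the distance formula: d = sqrt((x₂-x₁)² + (y₂-y₁)²)
dx = 10 - 14 = -4
dy = 1 - (-9) = 10
d = sqrt((-4)² + 10²) = sqrt(16 + 100) = sqrt(116) = 10.77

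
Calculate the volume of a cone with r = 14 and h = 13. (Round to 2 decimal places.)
Volume = (1/3) * pi * r² * h
Volume = (1/3) * pi * 14² * 13
Volume = (1/3) * pi * 196 * 13
Volume = (1/3) * pi * 2548
Volume = 2668.26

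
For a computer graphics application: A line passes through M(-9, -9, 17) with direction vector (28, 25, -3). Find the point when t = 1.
P(1) = (-9 + 28(1), -9 + 25(1), 17 + (-3)(1)) = (19, 16, 14)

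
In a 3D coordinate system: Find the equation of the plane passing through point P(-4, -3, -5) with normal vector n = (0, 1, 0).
d = n·P = (0)(-4) + (1)(-3) + (0)(-5) = -3
Plane: y = -3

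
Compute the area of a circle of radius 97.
Area = pi * r²
Area = pi * 97²
Area = pi * 9409
Area = 29559.25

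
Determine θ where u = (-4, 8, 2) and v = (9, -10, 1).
u·v = -114, |u|² = 84, |v|² = 182
cos θ = -114/√15288 ≈ -0.922
θ ≈ 157.2°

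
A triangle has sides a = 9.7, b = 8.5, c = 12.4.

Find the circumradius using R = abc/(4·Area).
s = (a+b+c)/2 = 15.3
Area = √(s(s-a)(s-b)(s-c)) = √(15.3·5.6·6.8·2.9) = 41.1049
R = abc/(4·Area) = (9.7·8.5·12.4)/(4·41.1049) = 1022.38/164.4196 = 6.218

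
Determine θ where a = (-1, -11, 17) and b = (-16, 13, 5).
a·b = -42, |a|² = 411, |b|² = 450
cos θ = -42/√184950 ≈ -0.09766
θ ≈ 95.6°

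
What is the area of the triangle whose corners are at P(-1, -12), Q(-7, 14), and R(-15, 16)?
Using the coordinate formula: Area = (1/2)|x₁(y₂-y₃) + x₂(y₃-y₁) + x₃(y₁-y₂)|
Area = (1/2)|(-1)(14-16) + (-7)(16-(-12)) + (-15)((-12)-14)|
Area = (1/2)|(-1)*(-2) + (-7)*28 + (-15)*(-26)|
Area = (1/2)|2 + (-196) + 390|
Area = (1/2)*196 = 98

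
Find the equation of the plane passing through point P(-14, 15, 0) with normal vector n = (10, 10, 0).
d = n·P = (10)(-14) + (10)(15) + (0)(0) = 10
Plane: 10x + 10y = 10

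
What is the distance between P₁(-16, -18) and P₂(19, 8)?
Using the distance formula: d = sqrt((x₂-x₁)² + (y₂-y₁)²)
dx = 19 - (-16) = 35
dy = 8 - (-18) = 26
d = sqrt(35² + 26²) = sqrt(1225 + 676) = sqrt(1901) = 43.60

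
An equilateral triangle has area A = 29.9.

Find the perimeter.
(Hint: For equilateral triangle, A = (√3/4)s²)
A = (√3/4)s²  →  s² = 4A/√3 = 4·29.9/√3 = 69.0511
s = 8.3097
Perimeter = 3s = 24.93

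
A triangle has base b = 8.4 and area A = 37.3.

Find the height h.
A = ½bh  →  h = 2A/b
h = 2·37.3/8.4 = 8.881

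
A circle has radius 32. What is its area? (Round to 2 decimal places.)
Area = pi * r²
Area = pi * 32²
Area = pi * 1024
Area = 3216.99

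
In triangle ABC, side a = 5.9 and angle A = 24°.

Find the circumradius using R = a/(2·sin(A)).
R = a/(2·sin(A)) = 5.9/(2·sin(24°))
R = 5.9/(2·0.406737) = 5.9/0.813473 = 7.253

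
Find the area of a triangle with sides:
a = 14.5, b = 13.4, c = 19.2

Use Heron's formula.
s = (a+b+c)/2 = (14.5+13.4+19.2)/2 = 23.55
A = √(s(s-a)(s-b)(s-c)) = √(23.55·9.05·10.15·4.35)
A = √9410.11 = 97.01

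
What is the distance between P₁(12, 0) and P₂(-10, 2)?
Using the distance formula: d = sqrt((x₂-x₁)² + (y₂-y₁)²)
dx = (-10) - 12 = -22
dy = 2 - 0 = 2
d = sqrt((-22)² + 2²) = sqrt(484 + 4) = sqrt(488) = 22.09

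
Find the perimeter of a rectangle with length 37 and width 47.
Perimeter = 2 * (length + width)
Perimeter = 2 * (37 + 47)
Perimeter = 2 * 84
Perimeter = 168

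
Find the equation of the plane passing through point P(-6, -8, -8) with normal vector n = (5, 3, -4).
d = n·P = (5)(-6) + (3)(-8) + (-4)(-8) = -22
Plane: 5x + 3y - 4z = -22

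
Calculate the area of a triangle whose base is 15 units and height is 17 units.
Area = (1/2) * base * height
Area = (1/2) * 15 * 17
Area = 127.50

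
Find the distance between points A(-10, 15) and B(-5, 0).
Using the distance formula: d = sqrt((x₂-x₁)² + (y₂-y₁)²)
dx = (-5) - (-10) = 5
dy = 0 - 15 = -15
d = sqrt(5² + (-15)²) = sqrt(25 + 225) = sqrt(250) = 15.81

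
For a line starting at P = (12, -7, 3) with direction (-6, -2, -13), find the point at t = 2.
P(2) = (12 + (-6)(2), -7 + (-2)(2), 3 + (-13)(2)) = (0, -11, -23)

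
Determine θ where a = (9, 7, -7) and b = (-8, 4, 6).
a·b = -86, |a|² = 179, |b|² = 116
cos θ = -86/√20764 ≈ -0.5968
θ ≈ 126.6°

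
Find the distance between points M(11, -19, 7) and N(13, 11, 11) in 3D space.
d = √[(2)² + (30)² + (4)²] = √920 = 30.33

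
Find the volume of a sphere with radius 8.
Volume = (4/3) * pi * r³
Volume = (4/3) * pi * 8³
Volume = (4/3) * pi * 512
Volume = 2144.66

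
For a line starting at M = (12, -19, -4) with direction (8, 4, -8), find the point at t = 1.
P(1) = (12 + 8(1), -19 + 4(1), -4 + (-8)(1)) = (20, -15, -12)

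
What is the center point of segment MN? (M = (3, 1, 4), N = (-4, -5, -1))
Midpoint = ((3-4)/2, (1-5)/2, (4-1)/2) = (-0.5, -2, 1.5)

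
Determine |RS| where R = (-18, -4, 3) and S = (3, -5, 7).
d = √[(21)² + (-1)² + (4)²] = √458 = 21.4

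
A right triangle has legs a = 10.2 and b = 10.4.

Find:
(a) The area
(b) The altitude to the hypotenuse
(a) Area = ½ab = ½·10.2·10.4 = 53.04
(b) Hypotenuse c = √(10.2² + 10.4²) = √212.2 = 14.5671
    Area = ½·c·h_c  →  h_c = 2·Area/c = 2·53.04/14.5671 = 7.282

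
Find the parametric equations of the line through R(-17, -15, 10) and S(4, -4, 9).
Direction vector d = S - R = (21, 11, -1)
x = -17 + 21t, y = -15 + 11t, z = 10 - t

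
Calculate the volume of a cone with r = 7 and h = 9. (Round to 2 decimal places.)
Volume = (1/3) * pi * r² * h
Volume = (1/3) * pi * 7² * 9
Volume = (1/3) * pi * 49 * 9
Volume = (1/3) * pi * 441
Volume = 461.81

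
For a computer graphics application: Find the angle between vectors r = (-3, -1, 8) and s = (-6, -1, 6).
r·s = 67, |r|² = 74, |s|² = 73
cos θ = 67/√5402 ≈ 0.9116
θ ≈ 24.27°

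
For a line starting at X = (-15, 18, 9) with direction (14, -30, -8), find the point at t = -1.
P(-1) = (-15 + 14(-1), 18 + (-30)(-1), 9 + (-8)(-1)) = (-29, 48, 17)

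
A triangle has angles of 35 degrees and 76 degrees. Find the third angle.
Sum of angles in a triangle = 180 degrees
Third angle = 180 - 35 - 76
Third angle = 69 degrees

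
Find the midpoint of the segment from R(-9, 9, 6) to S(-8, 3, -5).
Midpoint = ((-9-8)/2, (9+3)/2, (6-5)/2) = (-8.5, 6, 0.5)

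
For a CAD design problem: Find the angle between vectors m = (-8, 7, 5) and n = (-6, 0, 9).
m·n = 93, |m|² = 138, |n|² = 117
cos θ = 93/√16146 ≈ 0.7319
θ ≈ 42.95°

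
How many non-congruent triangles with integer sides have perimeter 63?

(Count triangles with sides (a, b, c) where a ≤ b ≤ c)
With a ≤ b ≤ c and a + b + c = 63, the triangle inequality a + b > c gives c < 63/2, so c ≤ 31.
Iterate a from 1 to ⌊p/3⌋ = 21; for each a, b ranges from a to ⌊(p−a)/2⌋ with c = p − a − b, keeping only c ≥ b.
Triples: (1, 31, 31), (2, 30, 31), (3, 29, 31), …
Count = 91 triangles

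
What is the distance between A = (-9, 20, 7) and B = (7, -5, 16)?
d = √[(16)² + (-25)² + (9)²] = √962 = 31.02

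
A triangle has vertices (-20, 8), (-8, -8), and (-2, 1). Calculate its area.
Using the coordinate formula: Area = (1/2)|x₁(y₂-y₃) + x₂(y₃-y₁) + x₃(y₁-y₂)|
Area = (1/2)|(-20)((-8)-1) + (-8)(1-8) + (-2)(8-(-8))|
Area = (1/2)|(-20)*(-9) + (-8)*(-7) + (-2)*16|
Area = (1/2)|180 + 56 + (-32)|
Area = (1/2)*204 = 102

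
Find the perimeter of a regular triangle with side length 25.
Perimeter = number of sides * side length
Perimeter = 3 * 25
Perimeter = 75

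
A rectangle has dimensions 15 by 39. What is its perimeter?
Perimeter = 2 * (length + width)
Perimeter = 2 * (15 + 39)
Perimeter = 2 * 54
Perimeter = 108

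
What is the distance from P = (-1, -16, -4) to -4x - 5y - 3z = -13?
d = |(-4)(-1) + (-5)(-16) + (-3)(-4) - (-13)| / √((-4)² + (-5)² + (-3)²) = 109/√50 = 15.41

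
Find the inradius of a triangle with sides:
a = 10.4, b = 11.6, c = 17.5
s = (a+b+c)/2 = (10.4+11.6+17.5)/2 = 19.75
Area = √(s(s-a)(s-b)(s-c)) = √(19.75·9.35·8.15·2.25) = 58.1915
r = Area/s = 58.1915/19.75 = 2.946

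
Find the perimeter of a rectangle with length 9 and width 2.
Perimeter = 2 * (length + width)
Perimeter = 2 * (9 + 2)
Perimeter = 2 * 11
Perimeter = 22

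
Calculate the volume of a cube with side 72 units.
Volume = s³
Volume = 72³
Volume = 373248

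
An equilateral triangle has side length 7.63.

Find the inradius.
For an equilateral triangle, r = s/(2√3) where s is the side.
r = 7.63/(2√3) = 7.63/3.464102 = 2.203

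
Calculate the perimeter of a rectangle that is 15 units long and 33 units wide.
Perimeter = 2 * (length + width)
Perimeter = 2 * (15 + 33)
Perimeter = 2 * 48
Perimeter = 96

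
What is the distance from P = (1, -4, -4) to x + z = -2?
d = |1(1) + 0(-4) + 1(-4) - (-2)| / √(1² + 0² + 1²) = 1/√2 = 0.7071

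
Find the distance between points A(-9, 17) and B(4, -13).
Using the distance formula: d = sqrt((x₂-x₁)² + (y₂-y₁)²)
dx = 4 - (-9) = 13
dy = (-13) - 17 = -30
d = sqrt(13² + (-30)²) = sqrt(169 + 900) = sqrt(1069) = 32.70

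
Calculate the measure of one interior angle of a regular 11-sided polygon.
Interior angle of a regular n-gon = (n-2)*180/n
Interior angle = (11-2)*180/11
Interior angle = 9*180/11
Interior angle = 1620/11
Interior angle = 147.27 degrees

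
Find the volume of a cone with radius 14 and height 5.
Volume = (1/3) * pi * r² * h
Volume = (1/3) * pi * 14² * 5
Volume = (1/3) * pi * 196 * 5
Volume = (1/3) * pi * 980
Volume = 1026.25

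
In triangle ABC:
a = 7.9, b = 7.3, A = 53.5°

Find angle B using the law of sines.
sin(B)/b = sin(A)/a
sin(B) = b·sin(A)/a = 7.3·sin(53.5°)/7.9 = 0.742804
B = arcsin(0.742804) = 47.97°  (b ≤ a, so B ≤ A and the acute solution is unique)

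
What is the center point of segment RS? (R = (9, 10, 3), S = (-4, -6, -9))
Midpoint = ((9-4)/2, (10-6)/2, (3-9)/2) = (2.5, 2, -3)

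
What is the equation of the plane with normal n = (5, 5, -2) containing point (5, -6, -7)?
d = n·P = (5)(5) + (5)(-6) + (-2)(-7) = 9
Plane: 5x + 5y - 2z = 9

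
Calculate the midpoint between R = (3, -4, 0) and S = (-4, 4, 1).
Midpoint = ((3-4)/2, (-4+4)/2, (0+1)/2) = (-0.5, 0, 0.5)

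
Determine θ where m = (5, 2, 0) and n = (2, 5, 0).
m·n = 20, |m|² = 29, |n|² = 29
cos θ = 20/√841 ≈ 0.6897
θ ≈ 46.4°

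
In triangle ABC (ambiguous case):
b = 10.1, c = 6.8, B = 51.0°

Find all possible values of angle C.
sin(C)/c = sin(B)/b  →  sin(C) = c·sin(B)/b = 6.8·sin(51.0°)/10.1 = 0.523227
C₁ = arcsin(0.523227) = 31.55°,  C₂ = 180° - C₁ = 148.45°
Check C₂: A = 180° - 51.0° - 148.45° = -19.45° ≤ 0, rejected
C = 31.55° (one solution)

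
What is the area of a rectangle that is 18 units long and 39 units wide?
Area = length * width
Area = 18 * 39
Area = 702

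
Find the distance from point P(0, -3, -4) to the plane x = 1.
d = |1(0) + 0(-3) + 0(-4) - (1)| / √(1² + 0² + 0²) = 1/√1 = 1.0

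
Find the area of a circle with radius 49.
Area = pi * r²
Area = pi * 49²
Area = pi * 2401
Area = 7542.96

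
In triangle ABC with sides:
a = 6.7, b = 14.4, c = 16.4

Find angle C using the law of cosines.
cos(C) = (a² + b² - c²)/(2ab)
cos(C) = (6.7² + 14.4² - 16.4²)/(2·6.7·14.4) = -16.71/192.96 = -0.086598
C = arccos(-0.086598) = 94.97°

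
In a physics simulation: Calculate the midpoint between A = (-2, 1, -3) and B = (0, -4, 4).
Midpoint = ((-2+0)/2, (1-4)/2, (-3+4)/2) = (-1, -1.5, 0.5)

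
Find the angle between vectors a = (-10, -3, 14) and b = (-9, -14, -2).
a·b = 104, |a|² = 305, |b|² = 281
cos θ = 104/√85705 ≈ 0.3552
θ ≈ 69.19°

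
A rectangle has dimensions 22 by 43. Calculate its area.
Area = length * width
Area = 22 * 43
Area = 946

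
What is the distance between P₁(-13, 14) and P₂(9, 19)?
Using the distance formula: d = sqrt((x₂-x₁)² + (y₂-y₁)²)
dx = 9 - (-13) = 22
dy = 19 - 14 = 5
d = sqrt(22² + 5²) = sqrt(484 + 25) = sqrt(509) = 22.56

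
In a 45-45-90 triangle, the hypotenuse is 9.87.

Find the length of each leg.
In a 45-45-90 triangle, hypotenuse = leg·√2  →  leg = hypotenuse/√2
leg = 9.87/√2 = 6.979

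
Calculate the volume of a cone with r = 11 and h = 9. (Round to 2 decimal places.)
Volume = (1/3) * pi * r² * h
Volume = (1/3) * pi * 11² * 9
Volume = (1/3) * pi * 121 * 9
Volume = (1/3) * pi * 1089
Volume = 1140.40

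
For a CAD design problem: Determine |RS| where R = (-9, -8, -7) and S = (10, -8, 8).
d = √[(19)² + (0)² + (15)²] = √586 = 24.21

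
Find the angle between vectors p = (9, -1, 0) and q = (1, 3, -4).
p·q = 6, |p|² = 82, |q|² = 26
cos θ = 6/√2132 ≈ 0.1299
θ ≈ 82.53°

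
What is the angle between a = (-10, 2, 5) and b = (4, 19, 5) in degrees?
a·b = 23, |a|² = 129, |b|² = 402
cos θ = 23/√51858 ≈ 0.101
θ ≈ 84.2°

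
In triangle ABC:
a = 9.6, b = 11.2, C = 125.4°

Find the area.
Using A = ½ab·sin(C):
A = ½·9.6·11.2·sin(125.4°) = ½·107.52·0.815128 = 43.82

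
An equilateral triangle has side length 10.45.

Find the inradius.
For an equilateral triangle, r = s/(2√3) where s is the side.
r = 10.45/(2√3) = 10.45/3.464102 = 3.017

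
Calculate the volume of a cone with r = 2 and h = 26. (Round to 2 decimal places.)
Volume = (1/3) * pi * r² * h
Volume = (1/3) * pi * 2² * 26
Volume = (1/3) * pi * 4 * 26
Volume = (1/3) * pi * 104
Volume = 108.91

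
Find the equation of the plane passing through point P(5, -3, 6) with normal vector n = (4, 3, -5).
d = n·P = (4)(5) + (3)(-3) + (-5)(6) = -19
Plane: 4x + 3y - 5z = -19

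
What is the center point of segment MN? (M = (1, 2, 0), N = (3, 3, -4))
Midpoint = ((1+3)/2, (2+3)/2, (0-4)/2) = (2, 2.5, -2)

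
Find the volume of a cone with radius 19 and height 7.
Volume = (1/3) * pi * r² * h
Volume = (1/3) * pi * 19² * 7
Volume = (1/3) * pi * 361 * 7
Volume = (1/3) * pi * 2527
Volume = 2646.27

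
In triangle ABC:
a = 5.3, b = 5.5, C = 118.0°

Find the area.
Using A = ½ab·sin(C):
A = ½·5.3·5.5·sin(118.0°) = ½·29.15·0.882948 = 12.87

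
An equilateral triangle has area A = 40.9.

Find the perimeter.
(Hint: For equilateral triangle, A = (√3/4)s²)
A = (√3/4)s²  →  s² = 4A/√3 = 4·40.9/√3 = 94.4545
s = 9.71877
Perimeter = 3s = 29.16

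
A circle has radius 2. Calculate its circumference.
Circumference = 2 * pi * r
Circumference = 2 * pi * 2
Circumference = 12.57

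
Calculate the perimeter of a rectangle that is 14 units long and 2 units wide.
Perimeter = 2 * (length + width)
Perimeter = 2 * (14 + 2)
Perimeter = 2 * 16
Perimeter = 32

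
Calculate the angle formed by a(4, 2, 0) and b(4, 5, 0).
a·b = 26, |a|² = 20, |b|² = 41
cos θ = 26/√820 ≈ 0.908
θ ≈ 24.78°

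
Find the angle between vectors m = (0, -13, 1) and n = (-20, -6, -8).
m·n = 70, |m|² = 170, |n|² = 500
cos θ = 70/√85000 ≈ 0.2401
θ ≈ 76.11°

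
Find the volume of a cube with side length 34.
Volume = s³
Volume = 34³
Volume = 39304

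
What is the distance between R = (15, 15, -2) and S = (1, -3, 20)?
d = √[(-14)² + (-18)² + (22)²] = √1004 = 31.69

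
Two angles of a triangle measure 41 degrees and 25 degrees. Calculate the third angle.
Sum of angles in a triangle = 180 degrees
Third angle = 180 - 41 - 25
Third angle = 114 degrees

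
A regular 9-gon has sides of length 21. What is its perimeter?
Perimeter = number of sides * side length
Perimeter = 9 * 21
Perimeter = 189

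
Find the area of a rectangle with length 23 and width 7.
Area = length * width
Area = 23 * 7
Area = 161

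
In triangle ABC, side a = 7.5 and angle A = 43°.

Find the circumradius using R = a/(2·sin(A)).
R = a/(2·sin(A)) = 7.5/(2·sin(43°))
R = 7.5/(2·0.681998) = 7.5/1.363997 = 5.499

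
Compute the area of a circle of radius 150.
Area = pi * r²
Area = pi * 150²
Area = pi * 22500
Area = 70685.83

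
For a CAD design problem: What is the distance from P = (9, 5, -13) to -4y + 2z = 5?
d = |0(9) + (-4)(5) + 2(-13) - (5)| / √(0² + (-4)² + 2²) = 51/√20 = 11.4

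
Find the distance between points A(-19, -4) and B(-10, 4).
Using the distance formula: d = sqrt((x₂-x₁)² + (y₂-y₁)²)
dx = (-10) - (-19) = 9
dy = 4 - (-4) = 8
d = sqrt(9² + 8²) = sqrt(81 + 64) = sqrt(145) = 12.04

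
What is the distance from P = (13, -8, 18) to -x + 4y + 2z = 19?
d = |(-1)(13) + 4(-8) + 2(18) - (19)| / √((-1)² + 4² + 2²) = 28/√21 = 6.11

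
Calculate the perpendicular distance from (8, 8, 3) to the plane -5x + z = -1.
d = |(-5)(8) + 0(8) + 1(3) - (-1)| / √((-5)² + 0² + 1²) = 36/√26 = 7.06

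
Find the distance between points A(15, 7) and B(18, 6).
Using the distance formula: d = sqrt((x₂-x₁)² + (y₂-y₁)²)
dx = 18 - 15 = 3
dy = 6 - 7 = -1
d = sqrt(3² + (-1)²) = sqrt(9 + 1) = sqrt(10) = 3.16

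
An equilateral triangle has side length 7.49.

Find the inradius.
For an equilateral triangle, r = s/(2√3) where s is the side.
r = 7.49/(2√3) = 7.49/3.464102 = 2.162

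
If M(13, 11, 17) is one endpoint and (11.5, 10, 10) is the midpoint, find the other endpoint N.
N = (2×11.5 - 13, 2×10 - 11, 2×10 - 17) = (10, 9, 3)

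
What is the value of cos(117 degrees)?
cos(117 degrees) = -0.454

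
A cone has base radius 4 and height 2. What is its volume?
Volume = (1/3) * pi * r² * h
Volume = (1/3) * pi * 4² * 2
Volume = (1/3) * pi * 16 * 2
Volume = (1/3) * pi * 32
Volume = 33.51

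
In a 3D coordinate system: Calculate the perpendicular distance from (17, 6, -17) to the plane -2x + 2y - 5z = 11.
d = |(-2)(17) + 2(6) + (-5)(-17) - (11)| / √((-2)² + 2² + (-5)²) = 52/√33 = 9.052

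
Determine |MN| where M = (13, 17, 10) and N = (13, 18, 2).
d = √[(0)² + (1)² + (-8)²] = √65 = 8.062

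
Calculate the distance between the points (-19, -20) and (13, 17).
Using the distance formula: d = sqrt((x₂-x₁)² + (y₂-y₁)²)
dx = 13 - (-19) = 32
dy = 17 - (-20) = 37
d = sqrt(32² + 37²) = sqrt(1024 + 1369) = sqrt(2393) = 48.92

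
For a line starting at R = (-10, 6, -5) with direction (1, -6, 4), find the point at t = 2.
P(2) = (-10 + 1(2), 6 + (-6)(2), -5 + 4(2)) = (-8, -6, 3)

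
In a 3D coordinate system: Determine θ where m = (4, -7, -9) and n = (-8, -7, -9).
m·n = 98, |m|² = 146, |n|² = 194
cos θ = 98/√28324 ≈ 0.5823
θ ≈ 54.39°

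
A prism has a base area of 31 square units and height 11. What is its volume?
Volume = base area * height
Volume = 31 * 11
Volume = 341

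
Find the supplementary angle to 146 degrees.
Supplementary angles sum to 180 degrees.
Other angle = 180 - 146
Other angle = 34 degrees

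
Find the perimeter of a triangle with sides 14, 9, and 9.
Perimeter = sum of all sides
Perimeter = 14 + 9 + 9
Perimeter = 32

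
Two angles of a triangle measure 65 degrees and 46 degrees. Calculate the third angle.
Sum of angles in a triangle = 180 degrees
Third angle = 180 - 65 - 46
Third angle = 69 degrees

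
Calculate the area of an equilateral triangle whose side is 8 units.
Area = (sqrt(3)/4) * s²
Area = (sqrt(3)/4) * 8²
Area = (sqrt(3)/4) * 64
Area = 27.71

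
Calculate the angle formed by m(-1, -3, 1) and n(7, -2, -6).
m·n = -7, |m|² = 11, |n|² = 89
cos θ = -7/√979 ≈ -0.2237
θ ≈ 102.9°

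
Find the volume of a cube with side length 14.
Volume = s³
Volume = 14³
Volume = 2744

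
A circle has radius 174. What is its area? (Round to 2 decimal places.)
Area = pi * r²
Area = pi * 174²
Area = pi * 30276
Area = 95114.86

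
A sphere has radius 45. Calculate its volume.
Volume = (4/3) * pi * r³
Volume = (4/3) * pi * 45³
Volume = (4/3) * pi * 91125
Volume = 381703.51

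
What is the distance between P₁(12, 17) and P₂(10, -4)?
Using the distance formula: d = sqrt((x₂-x₁)² + (y₂-y₁)²)
dx = 10 - 12 = -2
dy = (-4) - 17 = -21
d = sqrt((-2)² + (-21)²) = sqrt(4 + 441) = sqrt(445) = 21.10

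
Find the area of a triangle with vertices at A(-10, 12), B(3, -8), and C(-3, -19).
Using the coordinate formula: Area = (1/2)|x₁(y₂-y₃) + x₂(y₃-y₁) + x₃(y₁-y₂)|
Area = (1/2)|(-10)((-8)-(-19)) + 3((-19)-12) + (-3)(12-(-8))|
Area = (1/2)|(-10)*11 + 3*(-31) + (-3)*20|
Area = (1/2)|(-110) + (-93) + (-60)|
Area = (1/2)*263 = 131.50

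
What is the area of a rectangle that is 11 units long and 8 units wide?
Area = length * width
Area = 11 * 8
Area = 88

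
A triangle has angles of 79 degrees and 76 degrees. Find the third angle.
Sum of angles in a triangle = 180 degrees
Third angle = 180 - 79 - 76
Third angle = 25 degrees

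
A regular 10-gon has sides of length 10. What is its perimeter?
Perimeter = number of sides * side length
Perimeter = 10 * 10
Perimeter = 100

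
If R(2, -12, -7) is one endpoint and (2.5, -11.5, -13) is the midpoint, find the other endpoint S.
S = (2×2.5 - 2, 2×(-11.5) - (-12), 2×(-13) - (-7)) = (3, -11, -19)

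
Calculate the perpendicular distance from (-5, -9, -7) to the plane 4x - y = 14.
d = |4(-5) + (-1)(-9) + 0(-7) - (14)| / √(4² + (-1)² + 0²) = 25/√17 = 6.063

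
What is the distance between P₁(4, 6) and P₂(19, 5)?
Using the distance formula: d = sqrt((x₂-x₁)² + (y₂-y₁)²)
dx = 19 - 4 = 15
dy = 5 - 6 = -1
d = sqrt(15² + (-1)²) = sqrt(225 + 1) = sqrt(226) = 15.03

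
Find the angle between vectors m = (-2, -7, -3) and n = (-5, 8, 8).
m·n = -70, |m|² = 62, |n|² = 153
cos θ = -70/√9486 ≈ -0.7187
θ ≈ 135.9°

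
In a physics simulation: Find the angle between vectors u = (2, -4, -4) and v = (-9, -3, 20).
u·v = -86, |u|² = 36, |v|² = 490
cos θ = -86/√17640 ≈ -0.6475
θ ≈ 130.4°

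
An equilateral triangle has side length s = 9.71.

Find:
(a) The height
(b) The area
(a) Height h = s·√3/2 = 9.71·√3/2 = 8.409
(b) Area = (√3/4)·s² = (√3/4)·9.71² = (√3/4)·94.2841 = 40.83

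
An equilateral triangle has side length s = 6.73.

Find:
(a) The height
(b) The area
(a) Height h = s·√3/2 = 6.73·√3/2 = 5.828
(b) Area = (√3/4)·s² = (√3/4)·6.73² = (√3/4)·45.2929 = 19.61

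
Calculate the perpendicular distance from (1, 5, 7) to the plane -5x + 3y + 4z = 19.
d = |(-5)(1) + 3(5) + 4(7) - (19)| / √((-5)² + 3² + 4²) = 19/√50 = 2.687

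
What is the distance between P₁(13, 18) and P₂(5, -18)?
Using the distance formula: d = sqrt((x₂-x₁)² + (y₂-y₁)²)
dx = 5 - 13 = -8
dy = (-18) - 18 = -36
d = sqrt((-8)² + (-36)²) = sqrt(64 + 1296) = sqrt(1360) = 36.88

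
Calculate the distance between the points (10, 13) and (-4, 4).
Using the distance formula: d = sqrt((x₂-x₁)² + (y₂-y₁)²)
dx = (-4) - 10 = -14
dy = 4 - 13 = -9
d = sqrt((-14)² + (-9)²) = sqrt(196 + 81) = sqrt(277) = 16.64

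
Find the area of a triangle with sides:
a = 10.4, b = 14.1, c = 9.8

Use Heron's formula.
s = (a+b+c)/2 = (10.4+14.1+9.8)/2 = 17.15
A = √(s(s-a)(s-b)(s-c)) = √(17.15·6.75·3.05·7.35)
A = √2595.11 = 50.94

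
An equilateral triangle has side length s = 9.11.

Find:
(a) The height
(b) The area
(a) Height h = s·√3/2 = 9.11·√3/2 = 7.889
(b) Area = (√3/4)·s² = (√3/4)·9.11² = (√3/4)·82.9921 = 35.94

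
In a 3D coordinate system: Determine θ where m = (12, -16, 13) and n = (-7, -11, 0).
m·n = 92, |m|² = 569, |n|² = 170
cos θ = 92/√96730 ≈ 0.2958
θ ≈ 72.79°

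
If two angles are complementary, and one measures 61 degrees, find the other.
Complementary angles sum to 90 degrees.
Other angle = 90 - 61
Other angle = 29 degrees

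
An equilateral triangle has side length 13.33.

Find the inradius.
For an equilateral triangle, r = s/(2√3) where s is the side.
r = 13.33/(2√3) = 13.33/3.464102 = 3.848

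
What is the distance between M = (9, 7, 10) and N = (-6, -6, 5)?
d = √[(-15)² + (-13)² + (-5)²] = √419 = 20.47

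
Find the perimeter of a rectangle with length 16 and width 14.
Perimeter = 2 * (length + width)
Perimeter = 2 * (16 + 14)
Perimeter = 2 * 30
Perimeter = 60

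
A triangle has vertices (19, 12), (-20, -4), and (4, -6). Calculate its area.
Using the coordinate formula: Area = (1/2)|x₁(y₂-y₃) + x₂(y₃-y₁) + x₃(y₁-y₂)|
Area = (1/2)|19((-4)-(-6)) + (-20)((-6)-12) + 4(12-(-4))|
Area = (1/2)|19*2 + (-20)*(-18) + 4*16|
Area = (1/2)|38 + 360 + 64|
Area = (1/2)*462 = 231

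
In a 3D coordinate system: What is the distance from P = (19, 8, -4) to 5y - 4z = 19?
d = |0(19) + 5(8) + (-4)(-4) - (19)| / √(0² + 5² + (-4)²) = 37/√41 = 5.778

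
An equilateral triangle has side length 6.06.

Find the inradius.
For an equilateral triangle, r = s/(2√3) where s is the side.
r = 6.06/(2√3) = 6.06/3.464102 = 1.749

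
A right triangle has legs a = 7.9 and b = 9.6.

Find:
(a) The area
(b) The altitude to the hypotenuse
(a) Area = ½ab = ½·7.9·9.6 = 37.92
(b) Hypotenuse c = √(7.9² + 9.6²) = √154.57 = 12.4326
    Area = ½·c·h_c  →  h_c = 2·Area/c = 2·37.92/12.4326 = 6.1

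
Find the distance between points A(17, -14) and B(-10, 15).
Using the distance formula: d = sqrt((x₂-x₁)² + (y₂-y₁)²)
dx = (-10) - 17 = -27
dy = 15 - (-14) = 29
d = sqrt((-27)² + 29²) = sqrt(729 + 841) = sqrt(1570) = 39.62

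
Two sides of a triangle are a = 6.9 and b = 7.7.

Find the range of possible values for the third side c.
By the triangle inequality: |a - b| < c < a + b
|6.9 - 7.7| < c < 6.9 + 7.7
0.8 < c < 14.6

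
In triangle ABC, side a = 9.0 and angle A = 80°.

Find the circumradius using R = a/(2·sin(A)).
R = a/(2·sin(A)) = 9.0/(2·sin(80°))
R = 9.0/(2·0.984808) = 9.0/1.969616 = 4.569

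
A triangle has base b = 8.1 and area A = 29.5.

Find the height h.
A = ½bh  →  h = 2A/b
h = 2·29.5/8.1 = 7.284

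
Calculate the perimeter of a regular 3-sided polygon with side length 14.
Perimeter = number of sides * side length
Perimeter = 3 * 14
Perimeter = 42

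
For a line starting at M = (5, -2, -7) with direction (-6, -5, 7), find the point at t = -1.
P(-1) = (5 + (-6)(-1), -2 + (-5)(-1), -7 + 7(-1)) = (11, 3, -14)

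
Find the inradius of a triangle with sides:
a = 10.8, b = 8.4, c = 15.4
s = (a+b+c)/2 = (10.8+8.4+15.4)/2 = 17.3
Area = √(s(s-a)(s-b)(s-c)) = √(17.3·6.5·8.9·1.9) = 43.6065
r = Area/s = 43.6065/17.3 = 2.521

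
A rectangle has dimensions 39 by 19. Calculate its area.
Area = length * width
Area = 39 * 19
Area = 741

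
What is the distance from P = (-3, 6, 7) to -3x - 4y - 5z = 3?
d = |(-3)(-3) + (-4)(6) + (-5)(7) - (3)| / √((-3)² + (-4)² + (-5)²) = 53/√50 = 7.495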